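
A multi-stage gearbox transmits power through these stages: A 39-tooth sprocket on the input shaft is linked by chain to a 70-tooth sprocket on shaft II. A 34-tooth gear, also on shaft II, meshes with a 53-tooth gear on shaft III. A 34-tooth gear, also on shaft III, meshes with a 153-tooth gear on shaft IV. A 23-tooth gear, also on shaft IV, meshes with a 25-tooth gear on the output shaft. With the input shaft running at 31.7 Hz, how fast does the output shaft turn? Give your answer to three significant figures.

2.32 Hz

Chain: ratio = 70/39 = 1.7949, so shaft II turns at 31.7 / 1.7949 = 17.661 Hz.
Gear mesh: ratio = 53/34 = 1.5588, so shaft III turns at 17.661 / 1.5588 = 11.33 Hz.
Gear mesh: ratio = 153/34 = 4.5, so shaft IV turns at 11.33 / 4.5 = 2.5178 Hz.
Gear mesh: ratio = 25/23 = 1.087, so the output shaft turns at 2.5178 / 1.087 = 2.3164 Hz.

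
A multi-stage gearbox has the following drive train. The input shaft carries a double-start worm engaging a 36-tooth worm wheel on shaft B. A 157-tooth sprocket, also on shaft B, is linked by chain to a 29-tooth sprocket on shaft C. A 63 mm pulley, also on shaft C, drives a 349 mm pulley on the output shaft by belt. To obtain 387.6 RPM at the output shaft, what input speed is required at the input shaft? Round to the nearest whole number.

7139 RPM

Overall ratio R = 18 × 0.18471 × 5.5397 = 18.419.
Required input speed = output speed × R = 387.6 × 18.419 = 7139 RPM.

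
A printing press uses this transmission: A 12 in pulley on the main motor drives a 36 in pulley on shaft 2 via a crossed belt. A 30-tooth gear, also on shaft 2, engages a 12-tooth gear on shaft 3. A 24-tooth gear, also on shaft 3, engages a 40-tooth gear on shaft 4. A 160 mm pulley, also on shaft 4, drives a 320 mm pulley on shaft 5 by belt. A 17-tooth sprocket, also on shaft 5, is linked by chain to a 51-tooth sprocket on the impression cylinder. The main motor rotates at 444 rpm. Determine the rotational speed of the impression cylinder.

37 rpm

belt 36/12 = 3 → 444/3 = 148 rpm
gear mesh 12/30 = 0.4 → 148/0.4 = 370 rpm
gear mesh 40/24 = 1.6667 → 370/1.6667 = 222 rpm
belt 320/160 = 2 → 222/2 = 111 rpm
chain 51/17 = 3 → 111/3 = 37 rpm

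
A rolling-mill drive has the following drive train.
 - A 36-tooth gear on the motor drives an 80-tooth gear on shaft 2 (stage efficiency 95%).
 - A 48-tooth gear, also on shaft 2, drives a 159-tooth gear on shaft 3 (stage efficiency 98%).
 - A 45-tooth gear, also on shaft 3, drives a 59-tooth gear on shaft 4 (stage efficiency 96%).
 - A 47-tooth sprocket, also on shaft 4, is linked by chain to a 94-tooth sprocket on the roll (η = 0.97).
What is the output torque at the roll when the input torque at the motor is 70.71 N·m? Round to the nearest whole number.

1183 N·m

Gear mesh: ratio = 80/36 = 2.2222; torque at shaft 2 = 70.71 × 2.2222 × 0.95 = 149.28 N·m.
Gear mesh: ratio = 159/48 = 3.3125; torque at shaft 3 = 149.28 × 3.3125 × 0.98 = 484.59 N·m.
Gear mesh: ratio = 59/45 = 1.3111; torque at shaft 4 = 484.59 × 1.3111 × 0.96 = 609.94 N·m.
Chain: ratio = 94/47 = 2; torque at the roll = 609.94 × 2 × 0.97 = 1183.3 N·m.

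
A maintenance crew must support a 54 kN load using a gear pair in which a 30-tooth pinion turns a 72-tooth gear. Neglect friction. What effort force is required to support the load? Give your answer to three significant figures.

22.5 kN

Gear pair MA = 72/30 = 2.4.
Effort = load / MA = 54 / 2.4 = 22.5 kN.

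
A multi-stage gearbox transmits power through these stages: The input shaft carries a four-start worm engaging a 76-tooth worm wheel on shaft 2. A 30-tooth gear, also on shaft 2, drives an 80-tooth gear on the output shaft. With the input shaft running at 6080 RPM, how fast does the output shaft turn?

120 RPM

the input shaft → shaft 2 (worm, 76/4): 6080 ÷ 19 = 320 RPM
shaft 2 → the output shaft (gear mesh, 80/30): 320 ÷ 2.6667 = 120 RPM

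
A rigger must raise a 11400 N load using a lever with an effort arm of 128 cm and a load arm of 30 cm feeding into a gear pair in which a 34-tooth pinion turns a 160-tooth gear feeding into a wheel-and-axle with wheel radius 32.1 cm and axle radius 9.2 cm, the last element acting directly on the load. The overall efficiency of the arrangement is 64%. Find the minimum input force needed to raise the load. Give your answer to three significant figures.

Lever MA = effort arm / load arm = 128/30 = 4.2667.
Gear pair MA = 160/34 = 4.7059.
Wheel-and-axle MA = R/r = 32.1/9.2 = 3.4891.
Combined ideal MA = 4.2667 × 4.7059 × 3.4891 = 70.056.
Actual MA = 70.056 × 0.64 = 44.836.
Effort = load / actual MA = 11400 / 44.836 = 254.26 N.

254 N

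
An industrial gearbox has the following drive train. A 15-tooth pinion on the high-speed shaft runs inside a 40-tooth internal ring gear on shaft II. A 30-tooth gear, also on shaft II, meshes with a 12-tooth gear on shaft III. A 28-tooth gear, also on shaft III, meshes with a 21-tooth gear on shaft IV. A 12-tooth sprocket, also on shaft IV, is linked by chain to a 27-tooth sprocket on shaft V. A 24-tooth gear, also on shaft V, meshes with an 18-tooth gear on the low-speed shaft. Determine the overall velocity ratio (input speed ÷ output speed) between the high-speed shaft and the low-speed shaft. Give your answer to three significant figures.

Each stage contributes driven/driver: internal gear 40/15 = 2.6667, gear mesh 12/30 = 0.4, gear mesh 21/28 = 0.75, chain 27/12 = 2.25, gear mesh 18/24 = 0.75.
Overall: 2.6667 × 0.4 × 0.75 × 2.25 × 0.75 = 1.35.

1.35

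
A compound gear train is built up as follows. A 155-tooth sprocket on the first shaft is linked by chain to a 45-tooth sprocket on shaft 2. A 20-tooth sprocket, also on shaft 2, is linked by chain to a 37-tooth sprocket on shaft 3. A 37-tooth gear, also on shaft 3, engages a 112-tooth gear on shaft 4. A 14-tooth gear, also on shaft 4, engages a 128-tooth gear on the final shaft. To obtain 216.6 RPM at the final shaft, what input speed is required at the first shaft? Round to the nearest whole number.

3220 RPM

Overall ratio R = 0.29032 × 1.85 × 3.027 × 9.1429 = 14.865.
Required input speed = output speed × R = 216.6 × 14.865 = 3219.7 RPM.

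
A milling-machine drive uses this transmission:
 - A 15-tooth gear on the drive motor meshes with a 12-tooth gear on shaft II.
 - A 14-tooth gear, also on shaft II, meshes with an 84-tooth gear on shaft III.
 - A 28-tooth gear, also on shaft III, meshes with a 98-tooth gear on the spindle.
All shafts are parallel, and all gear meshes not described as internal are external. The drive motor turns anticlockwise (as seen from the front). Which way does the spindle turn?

the drive motor → shaft II: external mesh, 1 reversal → CW.
shaft II → shaft III: external mesh, 1 reversal → CCW.
shaft III → the spindle: external mesh, 1 reversal → CW.
3 reversals in total — an odd number — so the spindle turns opposite to the drive motor.

clockwise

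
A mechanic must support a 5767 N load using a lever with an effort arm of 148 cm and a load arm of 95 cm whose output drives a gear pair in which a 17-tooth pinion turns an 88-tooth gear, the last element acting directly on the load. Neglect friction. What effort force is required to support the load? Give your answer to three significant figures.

715 N

Lever MA = effort arm / load arm = 148/95 = 1.5579.
Gear pair MA = 88/17 = 5.1765.
Combined ideal MA = 1.5579 × 5.1765 = 8.0644.
Effort = load / MA = 5767 / 8.0644 = 715.12 N.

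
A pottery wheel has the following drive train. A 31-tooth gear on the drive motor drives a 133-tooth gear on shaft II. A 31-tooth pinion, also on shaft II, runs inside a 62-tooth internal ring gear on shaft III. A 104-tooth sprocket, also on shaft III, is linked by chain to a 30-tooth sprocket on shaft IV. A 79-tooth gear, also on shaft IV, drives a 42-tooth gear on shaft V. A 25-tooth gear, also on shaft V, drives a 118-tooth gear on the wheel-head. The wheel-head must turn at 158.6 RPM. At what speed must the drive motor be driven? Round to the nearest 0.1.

Overall ratio R = 4.2903 × 2 × 0.28846 × 0.53165 × 4.72 = 6.2112.
Required input speed = output speed × R = 158.6 × 6.2112 = 985.09 RPM.

985.1 RPM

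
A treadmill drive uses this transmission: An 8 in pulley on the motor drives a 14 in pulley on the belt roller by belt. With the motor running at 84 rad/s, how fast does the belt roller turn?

the motor → the belt roller (belt, 14/8): 84 ÷ 1.75 = 48 rad/s

48 rad/s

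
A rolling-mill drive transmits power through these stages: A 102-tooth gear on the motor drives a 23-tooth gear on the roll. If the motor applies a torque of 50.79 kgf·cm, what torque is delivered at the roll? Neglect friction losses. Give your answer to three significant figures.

Gear mesh: ratio = 23/102 = 0.22549; torque at the roll = 50.79 × 0.22549 = 11.453 kgf·cm.

11.5 kgf·cm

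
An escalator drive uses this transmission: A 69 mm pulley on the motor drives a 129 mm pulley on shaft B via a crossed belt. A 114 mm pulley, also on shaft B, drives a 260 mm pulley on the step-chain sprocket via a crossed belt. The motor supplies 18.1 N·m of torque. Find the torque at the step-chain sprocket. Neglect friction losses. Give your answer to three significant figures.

Belt: ratio = 129/69 = 1.8696; torque at shaft B = 18.1 × 1.8696 = 33.839 N·m.
Belt: ratio = 260/114 = 2.2807; torque at the step-chain sprocket = 33.839 × 2.2807 = 77.177 N·m.

77.2 N·m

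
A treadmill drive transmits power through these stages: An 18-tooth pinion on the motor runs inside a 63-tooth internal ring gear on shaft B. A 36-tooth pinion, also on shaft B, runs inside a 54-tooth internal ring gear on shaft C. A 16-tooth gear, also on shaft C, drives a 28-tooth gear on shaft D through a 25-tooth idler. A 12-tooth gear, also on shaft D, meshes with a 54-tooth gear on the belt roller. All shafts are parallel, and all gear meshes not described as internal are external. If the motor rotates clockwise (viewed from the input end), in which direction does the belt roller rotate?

the motor → shaft B: internal mesh, same direction → CW.
shaft B → shaft C: internal mesh, same direction → CW.
shaft C → shaft D: driver → idler → driven is 2 external meshes, 2 reversals → CW.
shaft D → the belt roller: external mesh, 1 reversal → CCW.
3 reversals in total — an odd number — so the belt roller turns opposite to the motor.

counterclockwise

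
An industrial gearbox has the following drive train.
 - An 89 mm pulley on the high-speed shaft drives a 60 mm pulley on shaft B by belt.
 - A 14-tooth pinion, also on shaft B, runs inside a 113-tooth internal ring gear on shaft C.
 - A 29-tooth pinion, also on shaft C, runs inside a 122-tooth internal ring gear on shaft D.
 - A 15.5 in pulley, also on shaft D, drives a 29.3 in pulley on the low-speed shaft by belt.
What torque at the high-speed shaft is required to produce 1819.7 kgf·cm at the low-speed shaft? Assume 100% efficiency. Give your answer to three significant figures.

Overall ratio R = 0.67416 × 8.0714 × 4.2069 × 1.8903 = 43.272.
Input torque = output torque / R = 1819.7 / 43.272 = 42.052 kgf·cm.

42.1 kgf·cm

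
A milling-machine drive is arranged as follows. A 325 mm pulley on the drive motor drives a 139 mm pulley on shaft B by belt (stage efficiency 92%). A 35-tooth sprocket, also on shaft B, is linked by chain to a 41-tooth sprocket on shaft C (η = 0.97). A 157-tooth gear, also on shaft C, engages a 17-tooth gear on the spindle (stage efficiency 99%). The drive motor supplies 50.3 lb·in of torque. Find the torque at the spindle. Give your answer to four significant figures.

2.411 lb·in

belt 139/325 = 0.42769 → τ = 50.3·0.42769·0.92 = 19.792 lb·in
chain 41/35 = 1.1714 → τ = 19.792·1.1714·0.97 = 22.489 lb·in
gear mesh 17/157 = 0.10828 → τ = 22.489·0.10828·0.99 = 2.4108 lb·in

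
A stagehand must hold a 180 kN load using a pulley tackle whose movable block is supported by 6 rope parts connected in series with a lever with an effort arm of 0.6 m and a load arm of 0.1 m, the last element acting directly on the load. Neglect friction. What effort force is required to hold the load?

Block-and-tackle MA = number of supporting rope parts = 6.
Lever MA = effort arm / load arm = 0.6/0.1 = 6.
Combined ideal MA = 6 × 6 = 36.
Effort = load / MA = 180 / 36 = 5 kN.

5 kN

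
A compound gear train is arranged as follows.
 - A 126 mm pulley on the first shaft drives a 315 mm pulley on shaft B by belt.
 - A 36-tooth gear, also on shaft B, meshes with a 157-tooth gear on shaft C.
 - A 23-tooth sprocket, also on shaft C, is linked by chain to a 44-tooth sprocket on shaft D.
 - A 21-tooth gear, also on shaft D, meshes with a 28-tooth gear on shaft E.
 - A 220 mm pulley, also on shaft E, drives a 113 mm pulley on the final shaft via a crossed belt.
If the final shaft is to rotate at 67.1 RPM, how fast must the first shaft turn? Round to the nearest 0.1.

958.5 RPM

Overall ratio R = 2.5 × 4.3611 × 1.913 × 1.3333 × 0.51364 = 14.284.
Required input speed = output speed × R = 67.1 × 14.284 = 958.47 RPM.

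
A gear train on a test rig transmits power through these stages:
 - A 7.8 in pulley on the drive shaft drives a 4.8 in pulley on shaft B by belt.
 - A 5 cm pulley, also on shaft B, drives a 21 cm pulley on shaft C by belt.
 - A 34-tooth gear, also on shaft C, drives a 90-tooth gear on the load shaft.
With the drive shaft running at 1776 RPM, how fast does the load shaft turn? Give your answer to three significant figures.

Belt: ratio = 4.8/7.8 = 0.61538, so shaft B turns at 1776 / 0.61538 = 2886 RPM.
Belt: ratio = 21/5 = 4.2, so shaft C turns at 2886 / 4.2 = 687.14 RPM.
Gear mesh: ratio = 90/34 = 2.6471, so the load shaft turns at 687.14 / 2.6471 = 259.59 RPM.

260 RPM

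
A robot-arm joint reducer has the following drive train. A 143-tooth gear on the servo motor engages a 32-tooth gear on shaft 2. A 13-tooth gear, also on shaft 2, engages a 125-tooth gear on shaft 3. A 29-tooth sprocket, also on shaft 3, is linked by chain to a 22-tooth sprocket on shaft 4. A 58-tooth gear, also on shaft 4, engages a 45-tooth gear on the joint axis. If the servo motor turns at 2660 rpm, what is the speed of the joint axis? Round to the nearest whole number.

2100 rpm

gear mesh 32/143 = 0.22378 → 2660/0.22378 = 11887 rpm
gear mesh 125/13 = 9.6154 → 11887/9.6154 = 1236.2 rpm
chain 22/29 = 0.75862 → 1236.2/0.75862 = 1629.6 rpm
gear mesh 45/58 = 0.77586 → 1629.6/0.77586 = 2100.4 rpm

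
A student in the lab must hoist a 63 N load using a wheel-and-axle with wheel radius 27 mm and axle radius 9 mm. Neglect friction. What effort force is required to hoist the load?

Wheel-and-axle MA = R/r = 27/9 = 3.
Effort = load / MA = 63 / 3 = 21 N.

21 N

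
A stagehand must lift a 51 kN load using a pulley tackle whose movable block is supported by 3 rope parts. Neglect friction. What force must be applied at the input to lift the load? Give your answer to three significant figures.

Block-and-tackle MA = number of supporting rope parts = 3.
Effort = load / MA = 51 / 3 = 17 kN.

17.0 kN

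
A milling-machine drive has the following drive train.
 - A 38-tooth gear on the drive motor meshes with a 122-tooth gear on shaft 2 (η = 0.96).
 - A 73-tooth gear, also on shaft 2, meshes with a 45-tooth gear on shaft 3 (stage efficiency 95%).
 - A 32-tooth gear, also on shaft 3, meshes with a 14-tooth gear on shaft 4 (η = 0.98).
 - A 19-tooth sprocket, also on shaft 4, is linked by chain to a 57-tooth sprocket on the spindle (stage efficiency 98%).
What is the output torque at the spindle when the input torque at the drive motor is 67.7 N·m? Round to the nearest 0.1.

154.0 N·m

After the gear mesh (122/38): 67.7 × 3.2105 × 0.96 = 208.66 N·m
After the gear mesh (45/73): 208.66 × 0.61644 × 0.95 = 122.19 N·m
After the gear mesh (14/32): 122.19 × 0.4375 × 0.98 = 52.391 N·m
After the chain (57/19): 52.391 × 3 × 0.98 = 154.03 N·m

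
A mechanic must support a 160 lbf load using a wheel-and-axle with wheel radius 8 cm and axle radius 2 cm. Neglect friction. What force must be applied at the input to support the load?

40 lbf

Wheel-and-axle MA = R/r = 8/2 = 4.
Effort = load / MA = 160 / 4 = 40 lbf.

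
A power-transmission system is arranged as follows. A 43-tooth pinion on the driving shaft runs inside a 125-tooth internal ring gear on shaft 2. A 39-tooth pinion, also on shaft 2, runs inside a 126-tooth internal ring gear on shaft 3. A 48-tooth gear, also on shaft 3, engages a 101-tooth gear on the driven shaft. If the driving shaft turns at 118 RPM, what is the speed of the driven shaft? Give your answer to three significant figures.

5.97 RPM

internal gear 125/43 = 2.907 → 118/2.907 = 40.592 RPM
internal gear 126/39 = 3.2308 → 40.592/3.2308 = 12.564 RPM
gear mesh 101/48 = 2.1042 → 12.564/2.1042 = 5.9711 RPM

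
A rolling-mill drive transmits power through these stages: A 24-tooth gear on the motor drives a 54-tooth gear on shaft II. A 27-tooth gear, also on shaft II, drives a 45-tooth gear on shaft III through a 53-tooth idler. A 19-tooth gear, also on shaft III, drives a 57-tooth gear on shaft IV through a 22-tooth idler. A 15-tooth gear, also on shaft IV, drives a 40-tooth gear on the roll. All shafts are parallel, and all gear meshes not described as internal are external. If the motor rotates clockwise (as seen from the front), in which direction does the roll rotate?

clockwise

the motor → shaft II: external mesh, 1 reversal → CCW.
shaft II → shaft III: driver → idler → driven is 2 external meshes, 2 reversals → CCW.
shaft III → shaft IV: driver → idler → driven is 2 external meshes, 2 reversals → CCW.
shaft IV → the roll: external mesh, 1 reversal → CW.
6 reversals in total — an even number — so the roll turns the same way as the motor.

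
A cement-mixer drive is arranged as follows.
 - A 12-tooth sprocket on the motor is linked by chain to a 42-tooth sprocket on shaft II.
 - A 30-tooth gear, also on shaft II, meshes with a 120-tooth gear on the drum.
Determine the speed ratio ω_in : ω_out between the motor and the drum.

Each stage contributes driven/driver: chain 42/12 = 3.5, gear mesh 120/30 = 4.
Overall: 3.5 × 4 = 14.

14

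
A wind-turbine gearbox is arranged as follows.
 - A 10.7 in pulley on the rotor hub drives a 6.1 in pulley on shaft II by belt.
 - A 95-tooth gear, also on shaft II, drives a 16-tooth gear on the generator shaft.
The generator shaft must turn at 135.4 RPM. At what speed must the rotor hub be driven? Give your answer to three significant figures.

13.0 RPM

Overall ratio R = 0.57009 × 0.16842 = 0.096016.
Required input speed = output speed × R = 135.4 × 0.096016 = 13.001 RPM.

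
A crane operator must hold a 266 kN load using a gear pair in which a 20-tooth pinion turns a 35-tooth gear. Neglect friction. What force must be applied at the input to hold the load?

152 kN

Gear pair MA = 35/20 = 1.75.
Effort = load / MA = 266 / 1.75 = 152 kN.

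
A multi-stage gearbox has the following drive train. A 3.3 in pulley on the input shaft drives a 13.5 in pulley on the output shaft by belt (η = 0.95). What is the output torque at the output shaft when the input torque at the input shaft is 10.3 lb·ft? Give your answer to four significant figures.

After the belt (13.5/3.3): 10.3 × 4.0909 × 0.95 = 40.03 lb·ft

40.03 lb·ft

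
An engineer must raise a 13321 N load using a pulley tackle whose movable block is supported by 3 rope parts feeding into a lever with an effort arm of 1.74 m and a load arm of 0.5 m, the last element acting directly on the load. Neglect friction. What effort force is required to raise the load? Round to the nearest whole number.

Block-and-tackle MA = number of supporting rope parts = 3.
Lever MA = effort arm / load arm = 1.74/0.5 = 3.48.
Combined ideal MA = 3 × 3.48 = 10.44.
Effort = load / MA = 13321 / 10.44 = 1276 N.

1276 N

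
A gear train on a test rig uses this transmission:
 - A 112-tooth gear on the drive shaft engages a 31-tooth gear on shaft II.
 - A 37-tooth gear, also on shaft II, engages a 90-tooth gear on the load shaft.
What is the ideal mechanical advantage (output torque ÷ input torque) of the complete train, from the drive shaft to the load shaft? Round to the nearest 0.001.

0.673

Each stage contributes driven/driver: gear mesh 31/112 = 0.27679, gear mesh 90/37 = 2.4324.
Overall: 0.27679 × 2.4324 = 0.67326.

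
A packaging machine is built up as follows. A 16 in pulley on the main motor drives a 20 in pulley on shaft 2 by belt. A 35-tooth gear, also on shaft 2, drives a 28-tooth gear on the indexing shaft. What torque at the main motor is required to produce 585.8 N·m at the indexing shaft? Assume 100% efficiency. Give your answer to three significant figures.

586 N·m

Overall ratio R = 1.25 × 0.8 = 1.
Input torque = output torque / R = 585.8 / 1 = 585.8 N·m.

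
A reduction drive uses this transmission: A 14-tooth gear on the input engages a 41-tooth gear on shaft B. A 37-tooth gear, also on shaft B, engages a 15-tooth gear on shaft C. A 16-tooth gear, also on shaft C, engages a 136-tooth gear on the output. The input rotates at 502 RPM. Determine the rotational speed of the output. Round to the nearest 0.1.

49.7 RPM

Gear mesh: ratio = 41/14 = 2.9286, so shaft B turns at 502 / 2.9286 = 171.41 RPM.
Gear mesh: ratio = 15/37 = 0.40541, so shaft C turns at 171.41 / 0.40541 = 422.82 RPM.
Gear mesh: ratio = 136/16 = 8.5, so the output turns at 422.82 / 8.5 = 49.744 RPM.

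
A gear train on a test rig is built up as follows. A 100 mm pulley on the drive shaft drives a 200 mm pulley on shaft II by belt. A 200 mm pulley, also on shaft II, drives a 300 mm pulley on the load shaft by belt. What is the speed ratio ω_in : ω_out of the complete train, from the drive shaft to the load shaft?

3

Each stage contributes driven/driver: belt 200/100 = 2, belt 300/200 = 1.5.
Overall: 2 × 1.5 = 3.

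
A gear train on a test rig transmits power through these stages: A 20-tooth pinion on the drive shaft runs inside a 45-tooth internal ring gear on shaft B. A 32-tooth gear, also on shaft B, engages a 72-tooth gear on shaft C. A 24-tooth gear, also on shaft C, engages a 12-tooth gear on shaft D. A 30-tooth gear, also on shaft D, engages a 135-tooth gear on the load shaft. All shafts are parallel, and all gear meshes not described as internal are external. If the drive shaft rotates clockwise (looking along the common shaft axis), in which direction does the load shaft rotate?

counterclockwise

the drive shaft → shaft B: internal mesh, same direction → CW.
shaft B → shaft C: external mesh, 1 reversal → CCW.
shaft C → shaft D: external mesh, 1 reversal → CW.
shaft D → the load shaft: external mesh, 1 reversal → CCW.
3 reversals in total — an odd number — so the load shaft turns opposite to the drive shaft.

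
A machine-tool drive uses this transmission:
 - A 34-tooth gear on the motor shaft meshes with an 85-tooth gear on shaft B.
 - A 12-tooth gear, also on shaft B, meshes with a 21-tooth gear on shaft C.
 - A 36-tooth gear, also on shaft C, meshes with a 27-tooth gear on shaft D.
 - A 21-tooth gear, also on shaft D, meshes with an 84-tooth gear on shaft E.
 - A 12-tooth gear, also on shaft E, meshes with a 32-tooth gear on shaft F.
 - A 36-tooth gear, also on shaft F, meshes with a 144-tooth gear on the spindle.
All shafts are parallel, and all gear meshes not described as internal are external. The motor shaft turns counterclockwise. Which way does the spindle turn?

the motor shaft → shaft B: external mesh, 1 reversal → CW.
shaft B → shaft C: external mesh, 1 reversal → CCW.
shaft C → shaft D: external mesh, 1 reversal → CW.
shaft D → shaft E: external mesh, 1 reversal → CCW.
shaft E → shaft F: external mesh, 1 reversal → CW.
shaft F → the spindle: external mesh, 1 reversal → CCW.
6 reversals in total — an even number — so the spindle turns the same way as the motor shaft.

counterclockwise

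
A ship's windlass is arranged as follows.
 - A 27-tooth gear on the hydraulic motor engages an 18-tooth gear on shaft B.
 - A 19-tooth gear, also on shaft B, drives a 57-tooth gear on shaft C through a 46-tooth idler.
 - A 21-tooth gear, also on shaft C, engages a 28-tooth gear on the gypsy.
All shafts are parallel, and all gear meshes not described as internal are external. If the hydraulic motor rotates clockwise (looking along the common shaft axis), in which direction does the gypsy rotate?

clockwise

the hydraulic motor → shaft B: external mesh, 1 reversal → CCW.
shaft B → shaft C: driver → idler → driven is 2 external meshes, 2 reversals → CCW.
shaft C → the gypsy: external mesh, 1 reversal → CW.
4 reversals in total — an even number — so the gypsy turns the same way as the hydraulic motor.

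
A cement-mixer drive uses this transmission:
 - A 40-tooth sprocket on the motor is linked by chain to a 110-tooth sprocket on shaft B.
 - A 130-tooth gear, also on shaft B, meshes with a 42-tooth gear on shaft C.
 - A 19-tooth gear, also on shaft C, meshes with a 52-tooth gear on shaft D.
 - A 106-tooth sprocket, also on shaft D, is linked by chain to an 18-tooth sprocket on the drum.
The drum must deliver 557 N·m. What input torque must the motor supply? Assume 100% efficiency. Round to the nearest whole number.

1349 N·m

Overall ratio R = 2.75 × 0.32308 × 2.7368 × 0.16981 = 0.41291.
Input torque = output torque / R = 557 / 0.41291 = 1349 N·m.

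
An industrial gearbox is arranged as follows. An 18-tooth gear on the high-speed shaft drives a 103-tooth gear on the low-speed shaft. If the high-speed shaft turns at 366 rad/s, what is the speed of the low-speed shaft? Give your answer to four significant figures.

63.96 rad/s

Gear mesh: ratio = 103/18 = 5.7222, so the low-speed shaft turns at 366 / 5.7222 = 63.961 rad/s.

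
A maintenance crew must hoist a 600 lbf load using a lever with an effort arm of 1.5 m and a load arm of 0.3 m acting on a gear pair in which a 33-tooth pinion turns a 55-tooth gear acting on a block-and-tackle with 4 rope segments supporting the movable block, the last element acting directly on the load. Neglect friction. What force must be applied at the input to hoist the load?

18 lbf

Lever MA = effort arm / load arm = 1.5/0.3 = 5.
Gear pair MA = 55/33 = 1.6667.
Block-and-tackle MA = number of supporting rope parts = 4.
Combined ideal MA = 5 × 1.6667 × 4 = 33.333.
Effort = load / MA = 600 / 33.333 = 18 lbf.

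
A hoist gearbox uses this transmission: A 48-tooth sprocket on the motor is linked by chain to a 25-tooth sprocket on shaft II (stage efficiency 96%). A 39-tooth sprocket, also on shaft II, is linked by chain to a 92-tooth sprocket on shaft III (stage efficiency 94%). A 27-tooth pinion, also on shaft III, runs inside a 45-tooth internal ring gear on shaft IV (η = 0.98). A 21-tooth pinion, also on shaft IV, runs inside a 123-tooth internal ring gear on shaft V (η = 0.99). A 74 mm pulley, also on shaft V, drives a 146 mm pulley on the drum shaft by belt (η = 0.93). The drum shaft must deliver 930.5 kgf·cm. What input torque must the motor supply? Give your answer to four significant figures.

48.29 kgf·cm

Overall ratio R = 0.52083 × 2.359 × 1.6667 × 5.8571 × 1.973 = 23.663; overall efficiency η = 0.96 × 0.94 × 0.98 × 0.99 × 0.93 = 0.8142.
Input torque = output torque / (R × η) = 930.5 / (23.663 × 0.8142) = 48.294 kgf·cm.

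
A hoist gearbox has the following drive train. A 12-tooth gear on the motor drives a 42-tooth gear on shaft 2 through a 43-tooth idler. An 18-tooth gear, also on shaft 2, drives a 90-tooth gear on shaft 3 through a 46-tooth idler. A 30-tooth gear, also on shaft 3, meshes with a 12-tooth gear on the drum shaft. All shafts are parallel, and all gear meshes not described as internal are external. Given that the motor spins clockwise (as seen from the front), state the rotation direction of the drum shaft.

counterclockwise

the motor → shaft 2: driver → idler → driven is 2 external meshes, 2 reversals → CW.
shaft 2 → shaft 3: driver → idler → driven is 2 external meshes, 2 reversals → CW.
shaft 3 → the drum shaft: external mesh, 1 reversal → CCW.
5 reversals in total — an odd number — so the drum shaft turns opposite to the motor.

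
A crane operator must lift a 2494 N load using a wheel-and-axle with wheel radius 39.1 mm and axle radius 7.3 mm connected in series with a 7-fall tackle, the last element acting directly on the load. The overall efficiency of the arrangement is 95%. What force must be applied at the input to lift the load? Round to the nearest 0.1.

70.0 N

Wheel-and-axle MA = R/r = 39.1/7.3 = 5.3562.
Block-and-tackle MA = number of supporting rope parts = 7.
Combined ideal MA = 5.3562 × 7 = 37.493.
Actual MA = 37.493 × 0.95 = 35.618.
Effort = load / actual MA = 2494 / 35.618 = 70.02 N.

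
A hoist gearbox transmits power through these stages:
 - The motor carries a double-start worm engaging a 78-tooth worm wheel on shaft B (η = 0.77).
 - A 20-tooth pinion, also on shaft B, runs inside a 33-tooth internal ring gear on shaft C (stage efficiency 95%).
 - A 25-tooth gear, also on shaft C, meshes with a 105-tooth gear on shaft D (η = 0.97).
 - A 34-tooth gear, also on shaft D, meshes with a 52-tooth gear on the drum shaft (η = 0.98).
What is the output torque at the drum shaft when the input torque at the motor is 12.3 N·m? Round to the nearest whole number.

worm 78/2 = 39 → τ = 12.3·39·0.77 = 369.37 N·m
internal gear 33/20 = 1.65 → τ = 369.37·1.65·0.95 = 578.99 N·m
gear mesh 105/25 = 4.2 → τ = 578.99·4.2·0.97 = 2358.8 N·m
gear mesh 52/34 = 1.5294 → τ = 2358.8·1.5294·0.98 = 3535.4 N·m

3535 N·m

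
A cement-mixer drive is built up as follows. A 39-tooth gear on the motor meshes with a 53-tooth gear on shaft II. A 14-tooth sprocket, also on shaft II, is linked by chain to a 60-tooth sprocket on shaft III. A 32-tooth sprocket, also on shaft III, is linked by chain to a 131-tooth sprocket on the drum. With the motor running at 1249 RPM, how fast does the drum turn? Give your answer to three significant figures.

52.4 RPM

Gear mesh: ratio = 53/39 = 1.359, so shaft II turns at 1249 / 1.359 = 919.08 RPM.
Chain: ratio = 60/14 = 4.2857, so shaft III turns at 919.08 / 4.2857 = 214.45 RPM.
Chain: ratio = 131/32 = 4.0938, so the drum turns at 214.45 / 4.0938 = 52.385 RPM.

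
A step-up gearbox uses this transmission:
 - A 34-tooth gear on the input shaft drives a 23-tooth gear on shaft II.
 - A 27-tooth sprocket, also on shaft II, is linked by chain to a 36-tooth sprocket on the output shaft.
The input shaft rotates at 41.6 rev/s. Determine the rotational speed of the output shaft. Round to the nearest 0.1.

46.1 rev/s

Gear mesh: ratio = 23/34 = 0.67647, so shaft II turns at 41.6 / 0.67647 = 61.496 rev/s.
Chain: ratio = 36/27 = 1.3333, so the output shaft turns at 61.496 / 1.3333 = 46.122 rev/s.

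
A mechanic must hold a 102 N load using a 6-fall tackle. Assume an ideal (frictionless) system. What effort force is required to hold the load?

Block-and-tackle MA = number of supporting rope parts = 6.
Effort = load / MA = 102 / 6 = 17 N.

17 N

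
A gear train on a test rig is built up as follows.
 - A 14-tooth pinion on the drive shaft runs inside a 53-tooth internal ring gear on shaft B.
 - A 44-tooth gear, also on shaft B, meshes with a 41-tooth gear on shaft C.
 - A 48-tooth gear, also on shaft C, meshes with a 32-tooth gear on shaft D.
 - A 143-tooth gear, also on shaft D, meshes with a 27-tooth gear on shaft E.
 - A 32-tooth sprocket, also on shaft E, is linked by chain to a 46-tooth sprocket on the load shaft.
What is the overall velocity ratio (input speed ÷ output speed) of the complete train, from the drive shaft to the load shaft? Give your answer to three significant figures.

0.638

Each stage contributes driven/driver: internal gear 53/14 = 3.7857, gear mesh 41/44 = 0.93182, gear mesh 32/48 = 0.66667, gear mesh 27/143 = 0.18881, chain 46/32 = 1.4375.
Overall: 3.7857 × 0.93182 × 0.66667 × 0.18881 × 1.4375 = 0.6383.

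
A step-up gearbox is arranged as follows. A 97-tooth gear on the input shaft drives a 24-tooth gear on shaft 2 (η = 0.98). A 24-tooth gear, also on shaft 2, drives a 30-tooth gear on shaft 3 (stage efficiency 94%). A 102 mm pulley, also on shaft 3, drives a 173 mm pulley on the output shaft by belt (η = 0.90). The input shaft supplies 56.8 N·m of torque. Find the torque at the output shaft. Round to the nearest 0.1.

24.7 N·m

Gear mesh: ratio = 24/97 = 0.24742; torque at shaft 2 = 56.8 × 0.24742 × 0.98 = 13.773 N·m.
Gear mesh: ratio = 30/24 = 1.25; torque at shaft 3 = 13.773 × 1.25 × 0.94 = 16.183 N·m.
Belt: ratio = 173/102 = 1.6961; torque at the output shaft = 16.183 × 1.6961 × 0.90 = 24.702 N·m.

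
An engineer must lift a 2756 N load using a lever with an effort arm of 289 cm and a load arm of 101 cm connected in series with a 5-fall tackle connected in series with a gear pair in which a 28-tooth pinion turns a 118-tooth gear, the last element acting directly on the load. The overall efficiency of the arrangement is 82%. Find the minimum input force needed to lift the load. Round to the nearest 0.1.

55.7 N

Lever MA = effort arm / load arm = 289/101 = 2.8614.
Block-and-tackle MA = number of supporting rope parts = 5.
Gear pair MA = 118/28 = 4.2143.
Combined ideal MA = 2.8614 × 5 × 4.2143 = 60.293.
Actual MA = 60.293 × 0.82 = 49.441.
Effort = load / actual MA = 2756 / 49.441 = 55.744 N.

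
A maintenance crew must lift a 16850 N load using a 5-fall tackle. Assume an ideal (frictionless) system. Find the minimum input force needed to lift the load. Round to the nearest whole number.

Block-and-tackle MA = number of supporting rope parts = 5.
Effort = load / MA = 16850 / 5 = 3370 N.

3370 N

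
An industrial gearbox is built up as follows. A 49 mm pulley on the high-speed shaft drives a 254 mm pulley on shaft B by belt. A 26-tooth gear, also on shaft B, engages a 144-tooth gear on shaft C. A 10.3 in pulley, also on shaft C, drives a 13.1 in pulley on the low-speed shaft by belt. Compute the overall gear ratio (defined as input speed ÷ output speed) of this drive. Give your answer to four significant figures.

36.51

Each stage contributes driven/driver: belt 254/49 = 5.1837, gear mesh 144/26 = 5.5385, belt 13.1/10.3 = 1.2718.
Overall: 5.1837 × 5.5385 × 1.2718 = 36.514.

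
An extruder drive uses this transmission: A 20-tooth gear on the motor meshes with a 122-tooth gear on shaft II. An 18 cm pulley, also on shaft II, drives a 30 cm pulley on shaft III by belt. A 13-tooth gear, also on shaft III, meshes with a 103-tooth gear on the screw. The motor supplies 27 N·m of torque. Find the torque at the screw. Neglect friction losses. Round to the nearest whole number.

2175 N·m

After the gear mesh (122/20): 27 × 6.1 = 164.7 N·m
After the belt (30/18): 164.7 × 1.6667 = 274.5 N·m
After the gear mesh (103/13): 274.5 × 7.9231 = 2174.9 N·m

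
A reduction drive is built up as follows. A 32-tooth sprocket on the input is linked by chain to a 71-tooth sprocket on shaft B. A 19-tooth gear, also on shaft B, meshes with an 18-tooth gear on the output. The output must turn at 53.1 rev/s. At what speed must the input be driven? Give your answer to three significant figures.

Overall ratio R = 2.2188 × 0.94737 = 2.102.
Required input speed = output speed × R = 53.1 × 2.102 = 111.61 rev/s.

112 rev/s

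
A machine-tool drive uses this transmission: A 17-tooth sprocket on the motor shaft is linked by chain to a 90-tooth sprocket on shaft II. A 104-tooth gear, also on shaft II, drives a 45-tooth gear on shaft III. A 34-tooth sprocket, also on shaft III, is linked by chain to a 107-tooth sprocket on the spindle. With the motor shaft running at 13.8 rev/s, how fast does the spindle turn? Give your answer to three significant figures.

1.91 rev/s

the motor shaft → shaft II (chain, 90/17): 13.8 ÷ 5.2941 = 2.6067 rev/s
shaft II → shaft III (gear mesh, 45/104): 2.6067 ÷ 0.43269 = 6.0243 rev/s
shaft III → the spindle (chain, 107/34): 6.0243 ÷ 3.1471 = 1.9143 rev/s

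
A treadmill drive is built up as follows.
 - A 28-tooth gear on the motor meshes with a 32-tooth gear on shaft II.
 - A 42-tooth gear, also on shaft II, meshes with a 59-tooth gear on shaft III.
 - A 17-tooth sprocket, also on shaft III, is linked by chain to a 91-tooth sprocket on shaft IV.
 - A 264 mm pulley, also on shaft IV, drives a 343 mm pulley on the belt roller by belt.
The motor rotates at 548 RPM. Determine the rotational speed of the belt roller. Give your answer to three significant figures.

49.1 RPM

gear mesh 32/28 = 1.1429 → 548/1.1429 = 479.5 RPM
gear mesh 59/42 = 1.4048 → 479.5/1.4048 = 341.34 RPM
chain 91/17 = 5.3529 → 341.34/5.3529 = 63.767 RPM
belt 343/264 = 1.2992 → 63.767/1.2992 = 49.08 RPM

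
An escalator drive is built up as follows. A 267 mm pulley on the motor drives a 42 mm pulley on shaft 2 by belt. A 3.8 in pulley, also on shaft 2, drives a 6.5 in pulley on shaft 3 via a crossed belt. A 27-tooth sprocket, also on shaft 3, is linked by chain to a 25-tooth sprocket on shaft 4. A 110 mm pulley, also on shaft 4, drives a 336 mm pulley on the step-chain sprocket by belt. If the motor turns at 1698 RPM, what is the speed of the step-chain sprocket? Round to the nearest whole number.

belt 42/267 = 0.1573 → 1698/0.1573 = 10794 RPM
belt 6.5/3.8 = 1.7105 → 10794/1.7105 = 6310.6 RPM
chain 25/27 = 0.92593 → 6310.6/0.92593 = 6815.4 RPM
belt 336/110 = 3.0545 → 6815.4/3.0545 = 2231.2 RPM

2231 RPM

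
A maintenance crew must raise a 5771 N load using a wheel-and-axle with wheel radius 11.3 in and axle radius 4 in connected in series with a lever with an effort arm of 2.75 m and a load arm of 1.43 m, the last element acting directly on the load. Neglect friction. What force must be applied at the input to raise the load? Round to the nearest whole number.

Wheel-and-axle MA = R/r = 11.3/4 = 2.825.
Lever MA = effort arm / load arm = 2.75/1.43 = 1.9231.
Combined ideal MA = 2.825 × 1.9231 = 5.4327.
Effort = load / MA = 5771 / 5.4327 = 1062.3 N.

1062 N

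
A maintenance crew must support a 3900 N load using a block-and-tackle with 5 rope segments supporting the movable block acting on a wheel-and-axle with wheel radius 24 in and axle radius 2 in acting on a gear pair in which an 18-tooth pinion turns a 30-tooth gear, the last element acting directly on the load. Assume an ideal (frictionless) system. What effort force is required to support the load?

Block-and-tackle MA = number of supporting rope parts = 5.
Wheel-and-axle MA = R/r = 24/2 = 12.
Gear pair MA = 30/18 = 1.6667.
Combined ideal MA = 5 × 12 × 1.6667 = 100.
Effort = load / MA = 3900 / 100 = 39 N.

39 N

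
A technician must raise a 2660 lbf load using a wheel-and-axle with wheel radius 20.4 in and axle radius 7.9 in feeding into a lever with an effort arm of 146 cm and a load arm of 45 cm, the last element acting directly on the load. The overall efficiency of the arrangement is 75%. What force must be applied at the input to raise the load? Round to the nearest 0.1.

423.3 lbf

Wheel-and-axle MA = R/r = 20.4/7.9 = 2.5823.
Lever MA = effort arm / load arm = 146/45 = 3.2444.
Combined ideal MA = 2.5823 × 3.2444 = 8.3781.
Actual MA = 8.3781 × 0.75 = 6.2835.
Effort = load / actual MA = 2660 / 6.2835 = 423.33 lbf.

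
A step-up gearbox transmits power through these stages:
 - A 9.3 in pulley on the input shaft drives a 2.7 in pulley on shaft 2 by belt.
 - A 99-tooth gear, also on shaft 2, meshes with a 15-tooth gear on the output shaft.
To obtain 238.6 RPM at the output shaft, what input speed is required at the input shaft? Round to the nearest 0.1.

10.5 RPM

Overall ratio R = 0.29032 × 0.15152 = 0.043988.
Required input speed = output speed × R = 238.6 × 0.043988 = 10.496 RPM.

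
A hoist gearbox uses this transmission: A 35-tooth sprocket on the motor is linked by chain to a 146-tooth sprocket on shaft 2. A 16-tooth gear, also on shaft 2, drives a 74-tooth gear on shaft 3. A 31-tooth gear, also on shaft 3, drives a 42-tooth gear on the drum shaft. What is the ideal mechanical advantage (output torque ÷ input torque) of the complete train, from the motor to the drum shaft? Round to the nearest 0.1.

26.1

Each stage contributes driven/driver: chain 146/35 = 4.1714, gear mesh 74/16 = 4.625, gear mesh 42/31 = 1.3548.
Overall: 4.1714 × 4.625 × 1.3548 = 26.139.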